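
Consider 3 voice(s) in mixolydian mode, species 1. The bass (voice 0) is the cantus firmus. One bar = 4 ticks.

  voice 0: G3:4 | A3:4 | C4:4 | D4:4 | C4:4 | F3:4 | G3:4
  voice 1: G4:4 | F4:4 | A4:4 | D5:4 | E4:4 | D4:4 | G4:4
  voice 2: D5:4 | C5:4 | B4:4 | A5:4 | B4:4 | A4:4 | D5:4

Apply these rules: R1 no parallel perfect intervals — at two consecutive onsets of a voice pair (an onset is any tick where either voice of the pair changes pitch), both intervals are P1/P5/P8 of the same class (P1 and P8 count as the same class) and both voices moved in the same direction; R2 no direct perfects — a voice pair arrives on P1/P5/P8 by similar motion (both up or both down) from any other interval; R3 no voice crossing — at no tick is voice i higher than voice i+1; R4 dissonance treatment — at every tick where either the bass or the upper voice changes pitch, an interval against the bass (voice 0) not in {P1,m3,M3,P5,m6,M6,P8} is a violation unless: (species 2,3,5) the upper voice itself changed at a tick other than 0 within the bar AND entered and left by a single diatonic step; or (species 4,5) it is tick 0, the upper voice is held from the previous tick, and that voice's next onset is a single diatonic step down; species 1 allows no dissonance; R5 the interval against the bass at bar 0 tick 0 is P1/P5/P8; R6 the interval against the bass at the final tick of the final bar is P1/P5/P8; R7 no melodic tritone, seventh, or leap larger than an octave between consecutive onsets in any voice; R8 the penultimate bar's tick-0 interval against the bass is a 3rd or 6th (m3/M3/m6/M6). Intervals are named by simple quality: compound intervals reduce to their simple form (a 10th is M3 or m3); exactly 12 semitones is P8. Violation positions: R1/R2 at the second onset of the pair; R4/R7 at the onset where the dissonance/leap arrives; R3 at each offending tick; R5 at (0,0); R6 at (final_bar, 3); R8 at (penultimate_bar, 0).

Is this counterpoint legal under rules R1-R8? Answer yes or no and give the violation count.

No (14 violations)

bar 0: v0=G3 v1=G4 v2=D5 (P5)
bar 1: v0=A3 v1=F4 v2=C5 (m3)
bar 2: v0=C4 v1=A4 v2=B4 (M7)
bar 3: v0=D4 v1=D5 v2=A5 (P5)
bar 4: v0=C4 v1=E4 v2=B4 (M7)
bar 5: v0=F3 v1=D4 v2=A4 (M3)
bar 6: v0=G3 v1=G4 v2=D5 (P5)
  R1 @ bar1.0: G4/D5 P5 -> F4/C5 P5 similar
  R4 @ bar2.0: C4/B4 M7 untreated
  R2 @ bar3.0: C4/A4 M6 -> D4/D5 P8 similar
  R2 @ bar3.0: C4/B4 M7 -> D4/A5 P5 similar
  R2 @ bar3.0: A4/B4 M2 -> D5/A5 P5 similar
  R7 @ bar3.0: B4->A5 leap 10st
  R1 @ bar4.0: D5/A5 P5 -> E4/B4 P5 similar
  R4 @ bar4.0: C4/B4 M7 untreated
  R7 @ bar4.0: D5->E4 leap 10st
  R7 @ bar4.0: A5->B4 leap 10st
  R1 @ bar5.0: E4/B4 P5 -> D4/A4 P5 similar
  R1 @ bar6.0: D4/A4 P5 -> G4/D5 P5 similar
  R2 @ bar6.0: F3/D4 M6 -> G3/G4 P8 similar
  R2 @ bar6.0: F3/A4 M3 -> G3/D5 P5 similar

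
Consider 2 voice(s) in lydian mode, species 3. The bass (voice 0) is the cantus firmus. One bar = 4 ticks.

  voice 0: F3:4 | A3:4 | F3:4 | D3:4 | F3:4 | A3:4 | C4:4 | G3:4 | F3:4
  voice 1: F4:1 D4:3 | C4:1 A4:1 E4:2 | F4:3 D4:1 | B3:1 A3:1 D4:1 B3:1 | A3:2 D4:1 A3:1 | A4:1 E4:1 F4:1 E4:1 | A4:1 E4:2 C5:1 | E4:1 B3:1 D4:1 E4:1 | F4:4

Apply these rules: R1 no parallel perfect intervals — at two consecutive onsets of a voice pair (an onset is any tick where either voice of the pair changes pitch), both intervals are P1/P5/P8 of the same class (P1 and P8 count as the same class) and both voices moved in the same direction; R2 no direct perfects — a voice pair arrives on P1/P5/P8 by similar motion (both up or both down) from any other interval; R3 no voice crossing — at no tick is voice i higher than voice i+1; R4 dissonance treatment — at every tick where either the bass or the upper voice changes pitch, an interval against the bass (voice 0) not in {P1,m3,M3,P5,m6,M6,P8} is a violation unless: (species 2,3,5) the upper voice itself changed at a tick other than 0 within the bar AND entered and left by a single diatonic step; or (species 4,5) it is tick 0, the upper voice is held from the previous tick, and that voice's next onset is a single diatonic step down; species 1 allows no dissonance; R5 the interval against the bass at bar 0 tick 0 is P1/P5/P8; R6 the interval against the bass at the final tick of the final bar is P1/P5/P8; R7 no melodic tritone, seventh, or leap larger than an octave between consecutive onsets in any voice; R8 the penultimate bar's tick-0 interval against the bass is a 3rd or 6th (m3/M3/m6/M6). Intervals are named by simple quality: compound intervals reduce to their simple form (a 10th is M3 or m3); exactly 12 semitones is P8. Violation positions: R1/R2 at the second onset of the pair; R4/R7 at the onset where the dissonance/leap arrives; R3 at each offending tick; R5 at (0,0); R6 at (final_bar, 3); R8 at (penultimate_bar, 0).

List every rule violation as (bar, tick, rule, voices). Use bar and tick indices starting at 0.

bar 0: v0=F3 v1=F4 downbeat P8
bar 1: v0=A3 v1=C4 downbeat m3
bar 2: v0=F3 v1=F4 downbeat P8
bar 3: v0=D3 v1=B3 downbeat M6
bar 4: v0=F3 v1=A3 downbeat M3
bar 5: v0=A3 v1=A4 downbeat P8
bar 6: v0=C4 v1=A4 downbeat M6
bar 7: v0=G3 v1=E4 downbeat M6
bar 8: v0=F3 v1=F4 downbeat P8
  -> R2 @ bar 5 tick 0 v(0, 1): F3/A3 M3 -> A3/A4 P8 similar

(5, 0, R2, (0, 1))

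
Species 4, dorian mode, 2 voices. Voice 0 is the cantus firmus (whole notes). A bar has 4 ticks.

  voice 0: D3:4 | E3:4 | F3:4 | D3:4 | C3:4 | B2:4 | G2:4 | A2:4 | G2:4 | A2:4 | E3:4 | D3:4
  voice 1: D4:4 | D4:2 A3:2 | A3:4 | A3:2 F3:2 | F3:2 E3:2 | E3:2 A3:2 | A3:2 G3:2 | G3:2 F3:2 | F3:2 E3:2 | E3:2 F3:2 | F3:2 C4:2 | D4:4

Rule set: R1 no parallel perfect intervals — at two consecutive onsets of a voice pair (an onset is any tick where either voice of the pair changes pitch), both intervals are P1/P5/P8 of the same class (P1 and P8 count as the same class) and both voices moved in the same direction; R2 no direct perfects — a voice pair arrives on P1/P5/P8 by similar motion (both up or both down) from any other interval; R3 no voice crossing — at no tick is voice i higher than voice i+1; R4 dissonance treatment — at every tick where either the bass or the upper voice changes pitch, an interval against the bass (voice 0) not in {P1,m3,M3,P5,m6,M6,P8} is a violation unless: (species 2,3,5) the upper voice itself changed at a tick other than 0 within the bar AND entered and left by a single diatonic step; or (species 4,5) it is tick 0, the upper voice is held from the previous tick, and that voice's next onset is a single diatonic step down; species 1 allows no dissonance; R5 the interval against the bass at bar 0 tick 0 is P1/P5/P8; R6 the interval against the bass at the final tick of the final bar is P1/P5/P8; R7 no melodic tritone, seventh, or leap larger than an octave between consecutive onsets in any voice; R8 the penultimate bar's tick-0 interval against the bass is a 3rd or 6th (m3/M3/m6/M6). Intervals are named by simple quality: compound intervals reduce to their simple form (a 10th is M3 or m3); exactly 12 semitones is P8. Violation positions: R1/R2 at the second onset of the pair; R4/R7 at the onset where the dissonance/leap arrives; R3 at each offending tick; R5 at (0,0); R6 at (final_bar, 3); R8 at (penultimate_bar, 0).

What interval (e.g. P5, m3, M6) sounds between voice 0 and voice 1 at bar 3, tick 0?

P5

voice 0=D3 voice 1=A3 -> P5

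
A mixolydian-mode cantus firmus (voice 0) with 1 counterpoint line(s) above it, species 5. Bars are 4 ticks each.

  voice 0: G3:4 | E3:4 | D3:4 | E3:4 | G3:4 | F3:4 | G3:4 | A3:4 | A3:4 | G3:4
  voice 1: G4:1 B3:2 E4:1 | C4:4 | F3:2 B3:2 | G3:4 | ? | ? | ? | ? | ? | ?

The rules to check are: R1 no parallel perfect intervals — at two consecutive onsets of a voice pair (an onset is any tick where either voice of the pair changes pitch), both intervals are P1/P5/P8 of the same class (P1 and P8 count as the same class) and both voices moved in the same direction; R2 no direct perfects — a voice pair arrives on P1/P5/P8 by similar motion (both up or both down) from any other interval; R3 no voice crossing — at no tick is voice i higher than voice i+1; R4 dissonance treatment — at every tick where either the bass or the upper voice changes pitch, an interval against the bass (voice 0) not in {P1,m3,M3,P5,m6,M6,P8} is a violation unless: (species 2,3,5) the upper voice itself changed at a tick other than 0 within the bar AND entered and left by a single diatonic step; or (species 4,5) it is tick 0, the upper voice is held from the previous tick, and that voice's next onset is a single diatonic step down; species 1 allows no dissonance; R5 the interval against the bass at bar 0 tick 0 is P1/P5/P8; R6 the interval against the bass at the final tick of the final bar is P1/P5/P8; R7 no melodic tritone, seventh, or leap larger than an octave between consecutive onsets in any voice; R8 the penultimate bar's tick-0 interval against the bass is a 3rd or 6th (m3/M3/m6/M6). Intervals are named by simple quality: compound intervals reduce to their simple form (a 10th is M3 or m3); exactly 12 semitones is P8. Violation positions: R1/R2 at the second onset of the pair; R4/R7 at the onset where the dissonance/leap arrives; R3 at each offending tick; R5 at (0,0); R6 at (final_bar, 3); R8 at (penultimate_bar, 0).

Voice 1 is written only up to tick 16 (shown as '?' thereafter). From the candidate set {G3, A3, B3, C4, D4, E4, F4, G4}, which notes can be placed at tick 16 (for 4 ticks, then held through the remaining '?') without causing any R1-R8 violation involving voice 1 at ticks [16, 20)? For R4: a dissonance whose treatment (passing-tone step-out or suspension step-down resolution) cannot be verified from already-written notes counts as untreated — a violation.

G3: legal
A3: violates R4
B3: legal
C4: violates R4
D4: violates R2
E4: legal
F4: violates R4,R7
G4: violates R2

{B3, E4, G3}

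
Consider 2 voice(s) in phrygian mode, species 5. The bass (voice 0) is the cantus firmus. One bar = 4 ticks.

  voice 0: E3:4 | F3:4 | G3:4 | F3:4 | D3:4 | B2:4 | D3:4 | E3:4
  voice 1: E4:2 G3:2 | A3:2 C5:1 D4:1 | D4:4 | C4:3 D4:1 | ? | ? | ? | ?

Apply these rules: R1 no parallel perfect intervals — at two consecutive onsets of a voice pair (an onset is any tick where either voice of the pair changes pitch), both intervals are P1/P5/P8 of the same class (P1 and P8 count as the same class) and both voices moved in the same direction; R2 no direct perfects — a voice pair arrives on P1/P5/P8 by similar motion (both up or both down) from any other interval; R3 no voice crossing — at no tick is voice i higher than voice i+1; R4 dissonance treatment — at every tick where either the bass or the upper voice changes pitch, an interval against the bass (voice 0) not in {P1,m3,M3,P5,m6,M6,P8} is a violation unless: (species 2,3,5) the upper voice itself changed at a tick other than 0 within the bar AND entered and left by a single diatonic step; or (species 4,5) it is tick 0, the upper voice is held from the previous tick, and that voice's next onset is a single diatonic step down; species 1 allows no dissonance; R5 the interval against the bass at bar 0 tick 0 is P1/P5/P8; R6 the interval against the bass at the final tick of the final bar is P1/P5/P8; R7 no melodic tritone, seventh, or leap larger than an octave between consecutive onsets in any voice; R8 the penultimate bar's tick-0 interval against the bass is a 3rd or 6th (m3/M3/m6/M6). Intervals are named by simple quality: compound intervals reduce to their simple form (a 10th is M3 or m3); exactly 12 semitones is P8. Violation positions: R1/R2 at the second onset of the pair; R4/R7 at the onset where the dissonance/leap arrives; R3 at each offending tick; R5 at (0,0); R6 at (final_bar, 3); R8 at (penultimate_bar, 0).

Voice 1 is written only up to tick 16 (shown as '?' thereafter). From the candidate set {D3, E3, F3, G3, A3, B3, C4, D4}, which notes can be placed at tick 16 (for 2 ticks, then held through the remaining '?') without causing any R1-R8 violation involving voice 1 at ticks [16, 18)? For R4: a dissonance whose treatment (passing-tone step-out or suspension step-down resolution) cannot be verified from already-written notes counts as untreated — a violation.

{B3, D4, F3}

D3: violates R2
E3: violates R4,R7
F3: legal
G3: violates R4
A3: violates R2
B3: legal
C4: violates R4
D4: legal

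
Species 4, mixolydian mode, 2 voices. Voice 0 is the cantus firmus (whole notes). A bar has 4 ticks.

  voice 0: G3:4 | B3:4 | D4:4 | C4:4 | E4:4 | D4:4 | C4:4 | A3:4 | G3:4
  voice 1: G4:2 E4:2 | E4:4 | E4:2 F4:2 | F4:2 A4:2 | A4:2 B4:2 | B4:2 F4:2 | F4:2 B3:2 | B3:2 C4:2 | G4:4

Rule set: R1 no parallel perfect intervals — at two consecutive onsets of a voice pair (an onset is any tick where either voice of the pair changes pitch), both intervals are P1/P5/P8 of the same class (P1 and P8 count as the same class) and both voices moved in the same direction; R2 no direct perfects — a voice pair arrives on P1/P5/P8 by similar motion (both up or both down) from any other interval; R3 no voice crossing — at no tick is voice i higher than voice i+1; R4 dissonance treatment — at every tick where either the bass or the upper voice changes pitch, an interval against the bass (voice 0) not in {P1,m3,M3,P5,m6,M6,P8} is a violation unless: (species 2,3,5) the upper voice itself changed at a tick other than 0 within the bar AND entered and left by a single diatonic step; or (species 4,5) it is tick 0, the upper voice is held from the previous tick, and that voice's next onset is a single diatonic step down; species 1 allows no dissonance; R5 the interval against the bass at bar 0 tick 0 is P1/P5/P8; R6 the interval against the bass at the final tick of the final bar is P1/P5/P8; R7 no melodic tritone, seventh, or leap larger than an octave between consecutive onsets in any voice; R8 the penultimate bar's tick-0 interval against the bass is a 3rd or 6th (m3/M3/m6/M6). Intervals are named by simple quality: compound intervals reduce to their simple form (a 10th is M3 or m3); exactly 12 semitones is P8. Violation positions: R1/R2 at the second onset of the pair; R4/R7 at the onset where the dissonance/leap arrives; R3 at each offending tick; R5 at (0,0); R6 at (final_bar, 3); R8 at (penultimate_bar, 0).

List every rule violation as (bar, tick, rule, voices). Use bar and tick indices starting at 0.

bar 0: v0=G3 v1=G4 downbeat P8
bar 1: v0=B3 v1=E4 downbeat P4
bar 2: v0=D4 v1=E4 downbeat M2
bar 3: v0=C4 v1=F4 downbeat P4
bar 4: v0=E4 v1=A4 downbeat P4
bar 5: v0=D4 v1=B4 downbeat M6
bar 6: v0=C4 v1=F4 downbeat P4
bar 7: v0=A3 v1=B3 downbeat M2
bar 8: v0=G3 v1=G4 downbeat P8
  -> R4 @ bar 1 tick 0 v(0, 1): B3/E4 P4 untreated
  -> R4 @ bar 2 tick 0 v(0, 1): D4/E4 M2 untreated
  -> R4 @ bar 3 tick 0 v(0, 1): C4/F4 P4 untreated
  -> R4 @ bar 4 tick 0 v(0, 1): E4/A4 P4 untreated
  -> R7 @ bar 5 tick 2 v(1,): B4->F4 leap 6st
  -> R4 @ bar 6 tick 0 v(0, 1): C4/F4 P4 untreated
  -> R3 @ bar 6 tick 2 v(0, 1): C4 above B3
  -> R4 @ bar 6 tick 2 v(0, 1): C4/B3 m2 untreated
  -> R7 @ bar 6 tick 2 v(1,): F4->B3 leap 6st
  -> R3 @ bar 6 tick 3 v(0, 1): C4 above B3
  -> R4 @ bar 7 tick 0 v(0, 1): A3/B3 M2 untreated
  -> R8 @ bar 7 tick 0 v(0, 1): penult M2 not 3rd/6th

(1, 0, R4, (0, 1))
(2, 0, R4, (0, 1))
(3, 0, R4, (0, 1))
(4, 0, R4, (0, 1))
(5, 2, R7, (1,))
(6, 0, R4, (0, 1))
(6, 2, R3, (0, 1))
(6, 2, R4, (0, 1))
(6, 2, R7, (1,))
(6, 3, R3, (0, 1))
(7, 0, R4, (0, 1))
(7, 0, R8, (0, 1))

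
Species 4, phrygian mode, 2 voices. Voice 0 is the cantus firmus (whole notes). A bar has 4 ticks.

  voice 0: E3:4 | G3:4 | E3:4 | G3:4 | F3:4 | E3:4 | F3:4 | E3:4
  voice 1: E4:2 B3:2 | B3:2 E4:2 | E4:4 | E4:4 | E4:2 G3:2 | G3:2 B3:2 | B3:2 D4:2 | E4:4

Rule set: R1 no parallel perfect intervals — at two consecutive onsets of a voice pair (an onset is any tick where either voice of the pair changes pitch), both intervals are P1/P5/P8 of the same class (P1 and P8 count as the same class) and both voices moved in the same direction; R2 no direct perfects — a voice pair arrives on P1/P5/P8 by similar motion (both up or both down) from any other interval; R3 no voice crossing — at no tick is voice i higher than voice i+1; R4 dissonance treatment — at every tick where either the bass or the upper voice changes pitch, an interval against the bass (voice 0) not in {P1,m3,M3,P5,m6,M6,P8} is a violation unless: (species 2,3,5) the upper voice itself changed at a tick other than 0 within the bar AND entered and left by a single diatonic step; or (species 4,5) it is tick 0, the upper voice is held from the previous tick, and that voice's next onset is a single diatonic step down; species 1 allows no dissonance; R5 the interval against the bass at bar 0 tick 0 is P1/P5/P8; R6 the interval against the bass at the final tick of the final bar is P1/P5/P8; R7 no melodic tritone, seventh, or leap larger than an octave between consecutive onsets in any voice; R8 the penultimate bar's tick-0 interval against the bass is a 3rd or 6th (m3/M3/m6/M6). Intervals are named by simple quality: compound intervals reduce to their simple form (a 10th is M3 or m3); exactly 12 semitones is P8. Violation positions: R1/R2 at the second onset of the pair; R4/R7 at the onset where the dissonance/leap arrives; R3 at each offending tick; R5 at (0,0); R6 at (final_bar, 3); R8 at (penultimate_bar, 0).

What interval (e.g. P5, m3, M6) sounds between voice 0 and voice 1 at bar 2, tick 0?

voice 0=E3 voice 1=E4 -> P8

P8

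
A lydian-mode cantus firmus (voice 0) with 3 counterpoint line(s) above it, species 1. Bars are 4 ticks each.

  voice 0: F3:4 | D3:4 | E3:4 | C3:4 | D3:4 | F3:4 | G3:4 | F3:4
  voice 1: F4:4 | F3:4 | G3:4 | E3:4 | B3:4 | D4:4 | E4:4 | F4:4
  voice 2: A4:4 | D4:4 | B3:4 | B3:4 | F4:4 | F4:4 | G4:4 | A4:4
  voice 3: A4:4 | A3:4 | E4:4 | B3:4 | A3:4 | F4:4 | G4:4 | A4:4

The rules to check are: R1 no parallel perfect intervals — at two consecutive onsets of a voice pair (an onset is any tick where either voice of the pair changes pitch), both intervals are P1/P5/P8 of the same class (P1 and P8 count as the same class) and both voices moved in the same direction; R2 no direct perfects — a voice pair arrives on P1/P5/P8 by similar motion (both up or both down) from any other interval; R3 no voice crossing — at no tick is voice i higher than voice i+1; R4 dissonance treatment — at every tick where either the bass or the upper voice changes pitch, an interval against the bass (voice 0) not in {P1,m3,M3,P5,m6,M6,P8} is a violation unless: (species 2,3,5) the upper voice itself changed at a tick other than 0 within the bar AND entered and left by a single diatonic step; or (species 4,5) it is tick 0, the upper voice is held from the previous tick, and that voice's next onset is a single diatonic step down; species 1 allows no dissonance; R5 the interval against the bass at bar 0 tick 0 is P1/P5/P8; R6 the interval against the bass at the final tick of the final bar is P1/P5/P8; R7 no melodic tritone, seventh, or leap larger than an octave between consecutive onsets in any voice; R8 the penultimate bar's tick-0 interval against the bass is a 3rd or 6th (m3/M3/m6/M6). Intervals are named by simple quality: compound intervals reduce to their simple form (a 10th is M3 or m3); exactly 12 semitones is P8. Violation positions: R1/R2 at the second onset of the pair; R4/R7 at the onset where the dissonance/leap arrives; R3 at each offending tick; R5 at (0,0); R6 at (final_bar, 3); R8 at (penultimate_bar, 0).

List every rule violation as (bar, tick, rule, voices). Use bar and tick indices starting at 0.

(0, 0, R5, (0, 2))
(0, 0, R5, (0, 3))
(1, 0, R2, (0, 2))
(1, 0, R2, (0, 3))
(1, 0, R3, (2, 3))
(1, 1, R3, (2, 3))
(1, 2, R3, (2, 3))
(1, 3, R3, (2, 3))
(2, 0, R2, (0, 3))
(3, 0, R2, (1, 3))
(3, 0, R4, (0, 2))
(3, 0, R4, (0, 3))
(4, 0, R3, (2, 3))
(4, 0, R7, (2,))
(4, 1, R3, (2, 3))
(4, 2, R3, (2, 3))
(4, 3, R3, (2, 3))
(5, 0, R2, (0, 3))
(6, 0, R1, (0, 2))
(6, 0, R1, (0, 3))
(6, 0, R1, (2, 3))
(6, 0, R8, (0, 2))
(6, 0, R8, (0, 3))
(7, 0, R1, (2, 3))
(7, 3, R6, (0, 2))
(7, 3, R6, (0, 3))

bar 0: v0=F3 v1=F4 v2=A4 v3=A4 downbeat M3
bar 1: v0=D3 v1=F3 v2=D4 v3=A3 downbeat P5
bar 2: v0=E3 v1=G3 v2=B3 v3=E4 downbeat P8
bar 3: v0=C3 v1=E3 v2=B3 v3=B3 downbeat M7
bar 4: v0=D3 v1=B3 v2=F4 v3=A3 downbeat P5
bar 5: v0=F3 v1=D4 v2=F4 v3=F4 downbeat P8
bar 6: v0=G3 v1=E4 v2=G4 v3=G4 downbeat P8
bar 7: v0=F3 v1=F4 v2=A4 v3=A4 downbeat M3
  -> R5 @ bar 0 tick 0 v(0, 2): opens on M3
  -> R5 @ bar 0 tick 0 v(0, 3): opens on M3
  -> R2 @ bar 1 tick 0 v(0, 2): F3/A4 M3 -> D3/D4 P8 similar
  -> R2 @ bar 1 tick 0 v(0, 3): F3/A4 M3 -> D3/A3 P5 similar
  -> R3 @ bar 1 tick 0 v(2, 3): D4 above A3
  -> R3 @ bar 1 tick 1 v(2, 3): D4 above A3
  -> R3 @ bar 1 tick 2 v(2, 3): D4 above A3
  -> R3 @ bar 1 tick 3 v(2, 3): D4 above A3
  -> R2 @ bar 2 tick 0 v(0, 3): D3/A3 P5 -> E3/E4 P8 similar
  -> R2 @ bar 3 tick 0 v(1, 3): G3/E4 M6 -> E3/B3 P5 similar
  -> R4 @ bar 3 tick 0 v(0, 2): C3/B3 M7 untreated
  -> R4 @ bar 3 tick 0 v(0, 3): C3/B3 M7 untreated
  -> R3 @ bar 4 tick 0 v(2, 3): F4 above A3
  -> R7 @ bar 4 tick 0 v(2,): B3->F4 leap 6st
  -> R3 @ bar 4 tick 1 v(2, 3): F4 above A3
  -> R3 @ bar 4 tick 2 v(2, 3): F4 above A3
  -> R3 @ bar 4 tick 3 v(2, 3): F4 above A3
  -> R2 @ bar 5 tick 0 v(0, 3): D3/A3 P5 -> F3/F4 P8 similar
  -> R1 @ bar 6 tick 0 v(0, 2): F3/F4 P8 -> G3/G4 P8 similar
  -> R1 @ bar 6 tick 0 v(0, 3): F3/F4 P8 -> G3/G4 P8 similar
  -> R1 @ bar 6 tick 0 v(2, 3): F4/F4 P1 -> G4/G4 P1 similar
  -> R8 @ bar 6 tick 0 v(0, 2): penult P8 not 3rd/6th
  -> R8 @ bar 6 tick 0 v(0, 3): penult P8 not 3rd/6th
  -> R1 @ bar 7 tick 0 v(2, 3): G4/G4 P1 -> A4/A4 P1 similar
  -> R6 @ bar 7 tick 3 v(0, 2): closes on M3
  -> R6 @ bar 7 tick 3 v(0, 3): closes on M3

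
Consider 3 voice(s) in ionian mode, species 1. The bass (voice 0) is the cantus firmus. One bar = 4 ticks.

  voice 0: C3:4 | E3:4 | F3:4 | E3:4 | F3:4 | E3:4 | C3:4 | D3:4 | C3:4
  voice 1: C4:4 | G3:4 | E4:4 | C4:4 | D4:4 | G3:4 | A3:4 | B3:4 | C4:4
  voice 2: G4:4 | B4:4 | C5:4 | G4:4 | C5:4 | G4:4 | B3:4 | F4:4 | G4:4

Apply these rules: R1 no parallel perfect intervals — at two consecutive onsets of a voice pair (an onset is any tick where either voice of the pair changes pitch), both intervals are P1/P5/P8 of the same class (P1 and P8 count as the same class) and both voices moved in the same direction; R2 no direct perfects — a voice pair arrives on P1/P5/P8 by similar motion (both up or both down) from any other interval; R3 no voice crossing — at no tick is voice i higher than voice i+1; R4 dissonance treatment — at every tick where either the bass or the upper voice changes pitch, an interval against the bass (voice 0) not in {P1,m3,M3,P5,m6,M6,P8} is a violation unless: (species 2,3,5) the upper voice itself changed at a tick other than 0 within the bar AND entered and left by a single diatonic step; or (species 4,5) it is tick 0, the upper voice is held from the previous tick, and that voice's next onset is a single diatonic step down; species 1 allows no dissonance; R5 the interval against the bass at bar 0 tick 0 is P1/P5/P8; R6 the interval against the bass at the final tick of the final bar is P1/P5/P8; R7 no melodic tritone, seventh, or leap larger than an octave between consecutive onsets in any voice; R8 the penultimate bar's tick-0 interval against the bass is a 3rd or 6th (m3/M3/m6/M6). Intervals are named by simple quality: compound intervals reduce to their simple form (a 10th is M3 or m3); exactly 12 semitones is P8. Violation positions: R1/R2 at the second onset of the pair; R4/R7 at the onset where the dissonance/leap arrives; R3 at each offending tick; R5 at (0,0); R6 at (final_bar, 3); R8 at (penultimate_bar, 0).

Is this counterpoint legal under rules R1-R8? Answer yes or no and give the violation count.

No (9 violations)

bar 0: v0=C3 v1=C4 v2=G4 (P5)
bar 1: v0=E3 v1=G3 v2=B4 (P5)
bar 2: v0=F3 v1=E4 v2=C5 (P5)
bar 3: v0=E3 v1=C4 v2=G4 (m3)
bar 4: v0=F3 v1=D4 v2=C5 (P5)
bar 5: v0=E3 v1=G3 v2=G4 (m3)
bar 6: v0=C3 v1=A3 v2=B3 (M7)
bar 7: v0=D3 v1=B3 v2=F4 (m3)
bar 8: v0=C3 v1=C4 v2=G4 (P5)
  R1 @ bar1.0: C3/G4 P5 -> E3/B4 P5 similar
  R1 @ bar2.0: E3/B4 P5 -> F3/C5 P5 similar
  R4 @ bar2.0: F3/E4 M7 untreated
  R2 @ bar3.0: E4/C5 m6 -> C4/G4 P5 similar
  R2 @ bar4.0: E3/G4 m3 -> F3/C5 P5 similar
  R2 @ bar5.0: D4/C5 m7 -> G3/G4 P8 similar
  R4 @ bar6.0: C3/B3 M7 untreated
  R7 @ bar7.0: B3->F4 leap 6st
  R2 @ bar8.0: B3/F4 TT -> C4/G4 P5 similar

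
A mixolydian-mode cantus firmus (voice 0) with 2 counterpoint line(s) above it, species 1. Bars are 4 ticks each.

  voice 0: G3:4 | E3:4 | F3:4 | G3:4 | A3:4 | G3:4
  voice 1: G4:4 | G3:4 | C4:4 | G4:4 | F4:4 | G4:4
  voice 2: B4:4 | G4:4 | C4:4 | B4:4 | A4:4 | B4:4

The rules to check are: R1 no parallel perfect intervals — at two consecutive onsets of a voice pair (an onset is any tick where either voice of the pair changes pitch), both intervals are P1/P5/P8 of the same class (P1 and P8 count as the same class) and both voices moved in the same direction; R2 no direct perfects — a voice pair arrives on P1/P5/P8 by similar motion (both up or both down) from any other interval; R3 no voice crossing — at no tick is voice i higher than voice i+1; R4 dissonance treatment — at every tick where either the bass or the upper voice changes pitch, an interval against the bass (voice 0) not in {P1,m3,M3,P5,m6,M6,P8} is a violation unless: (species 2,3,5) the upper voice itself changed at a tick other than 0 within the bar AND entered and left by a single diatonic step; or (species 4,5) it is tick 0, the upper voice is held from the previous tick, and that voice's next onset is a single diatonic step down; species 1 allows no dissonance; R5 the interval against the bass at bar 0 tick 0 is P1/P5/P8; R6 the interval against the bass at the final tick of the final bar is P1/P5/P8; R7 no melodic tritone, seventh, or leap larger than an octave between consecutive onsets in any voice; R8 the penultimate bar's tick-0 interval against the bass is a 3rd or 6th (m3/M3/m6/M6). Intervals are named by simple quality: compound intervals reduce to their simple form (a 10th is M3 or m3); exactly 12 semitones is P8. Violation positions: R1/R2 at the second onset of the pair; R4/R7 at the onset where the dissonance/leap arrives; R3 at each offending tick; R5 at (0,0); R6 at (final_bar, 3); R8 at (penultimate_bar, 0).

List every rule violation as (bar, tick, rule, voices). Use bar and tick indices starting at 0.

(0, 0, R5, (0, 2))
(1, 0, R2, (1, 2))
(2, 0, R2, (0, 1))
(3, 0, R2, (0, 1))
(3, 0, R7, (2,))
(4, 0, R8, (0, 2))
(5, 3, R6, (0, 2))

bar 0: v0=G3 v1=G4 v2=B4 downbeat M3
bar 1: v0=E3 v1=G3 v2=G4 downbeat m3
bar 2: v0=F3 v1=C4 v2=C4 downbeat P5
bar 3: v0=G3 v1=G4 v2=B4 downbeat M3
bar 4: v0=A3 v1=F4 v2=A4 downbeat P8
bar 5: v0=G3 v1=G4 v2=B4 downbeat M3
  -> R5 @ bar 0 tick 0 v(0, 2): opens on M3
  -> R2 @ bar 1 tick 0 v(1, 2): G4/B4 M3 -> G3/G4 P8 similar
  -> R2 @ bar 2 tick 0 v(0, 1): E3/G3 m3 -> F3/C4 P5 similar
  -> R2 @ bar 3 tick 0 v(0, 1): F3/C4 P5 -> G3/G4 P8 similar
  -> R7 @ bar 3 tick 0 v(2,): C4->B4 leap 11st
  -> R8 @ bar 4 tick 0 v(0, 2): penult P8 not 3rd/6th
  -> R6 @ bar 5 tick 3 v(0, 2): closes on M3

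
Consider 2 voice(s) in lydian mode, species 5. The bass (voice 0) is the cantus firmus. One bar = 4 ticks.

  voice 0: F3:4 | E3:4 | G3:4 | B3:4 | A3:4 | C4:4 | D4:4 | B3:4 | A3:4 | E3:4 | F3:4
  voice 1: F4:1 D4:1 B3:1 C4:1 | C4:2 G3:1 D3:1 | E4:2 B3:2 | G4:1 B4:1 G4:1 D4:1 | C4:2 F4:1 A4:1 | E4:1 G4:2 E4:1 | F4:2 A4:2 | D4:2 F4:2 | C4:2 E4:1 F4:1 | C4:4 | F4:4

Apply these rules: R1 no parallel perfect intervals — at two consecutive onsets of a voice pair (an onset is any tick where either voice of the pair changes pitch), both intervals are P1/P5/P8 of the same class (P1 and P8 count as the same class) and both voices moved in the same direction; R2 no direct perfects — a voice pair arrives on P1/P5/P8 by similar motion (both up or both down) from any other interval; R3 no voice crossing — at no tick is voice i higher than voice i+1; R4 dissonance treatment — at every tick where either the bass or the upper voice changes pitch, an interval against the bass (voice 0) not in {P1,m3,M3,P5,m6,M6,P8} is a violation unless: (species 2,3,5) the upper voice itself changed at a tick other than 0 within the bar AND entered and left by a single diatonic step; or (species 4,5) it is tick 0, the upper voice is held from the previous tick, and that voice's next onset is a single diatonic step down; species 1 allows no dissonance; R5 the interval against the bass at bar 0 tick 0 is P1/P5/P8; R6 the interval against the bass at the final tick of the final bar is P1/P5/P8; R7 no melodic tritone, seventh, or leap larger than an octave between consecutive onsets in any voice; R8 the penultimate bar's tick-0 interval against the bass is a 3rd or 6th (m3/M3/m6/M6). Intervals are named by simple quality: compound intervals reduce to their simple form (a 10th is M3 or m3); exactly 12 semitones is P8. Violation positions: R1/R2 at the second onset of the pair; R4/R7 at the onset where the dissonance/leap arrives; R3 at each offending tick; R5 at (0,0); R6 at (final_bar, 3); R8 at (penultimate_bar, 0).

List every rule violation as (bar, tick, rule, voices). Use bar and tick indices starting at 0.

bar 0: v0=F3 v1=F4 downbeat P8
bar 1: v0=E3 v1=C4 downbeat m6
bar 2: v0=G3 v1=E4 downbeat M6
bar 3: v0=B3 v1=G4 downbeat m6
bar 4: v0=A3 v1=C4 downbeat m3
bar 5: v0=C4 v1=E4 downbeat M3
bar 6: v0=D4 v1=F4 downbeat m3
bar 7: v0=B3 v1=D4 downbeat m3
bar 8: v0=A3 v1=C4 downbeat m3
bar 9: v0=E3 v1=C4 downbeat m6
bar 10: v0=F3 v1=F4 downbeat P8
  -> R4 @ bar 0 tick 2 v(0, 1): F3/B3 TT untreated
  -> R3 @ bar 1 tick 3 v(0, 1): E3 above D3
  -> R4 @ bar 1 tick 3 v(0, 1): E3/D3 M2 untreated
  -> R7 @ bar 2 tick 0 v(1,): D3->E4 leap 14st
  -> R4 @ bar 7 tick 2 v(0, 1): B3/F4 TT untreated
  -> R2 @ bar 10 tick 0 v(0, 1): E3/C4 m6 -> F3/F4 P8 similar

(0, 2, R4, (0, 1))
(1, 3, R3, (0, 1))
(1, 3, R4, (0, 1))
(2, 0, R7, (1,))
(7, 2, R4, (0, 1))
(10, 0, R2, (0, 1))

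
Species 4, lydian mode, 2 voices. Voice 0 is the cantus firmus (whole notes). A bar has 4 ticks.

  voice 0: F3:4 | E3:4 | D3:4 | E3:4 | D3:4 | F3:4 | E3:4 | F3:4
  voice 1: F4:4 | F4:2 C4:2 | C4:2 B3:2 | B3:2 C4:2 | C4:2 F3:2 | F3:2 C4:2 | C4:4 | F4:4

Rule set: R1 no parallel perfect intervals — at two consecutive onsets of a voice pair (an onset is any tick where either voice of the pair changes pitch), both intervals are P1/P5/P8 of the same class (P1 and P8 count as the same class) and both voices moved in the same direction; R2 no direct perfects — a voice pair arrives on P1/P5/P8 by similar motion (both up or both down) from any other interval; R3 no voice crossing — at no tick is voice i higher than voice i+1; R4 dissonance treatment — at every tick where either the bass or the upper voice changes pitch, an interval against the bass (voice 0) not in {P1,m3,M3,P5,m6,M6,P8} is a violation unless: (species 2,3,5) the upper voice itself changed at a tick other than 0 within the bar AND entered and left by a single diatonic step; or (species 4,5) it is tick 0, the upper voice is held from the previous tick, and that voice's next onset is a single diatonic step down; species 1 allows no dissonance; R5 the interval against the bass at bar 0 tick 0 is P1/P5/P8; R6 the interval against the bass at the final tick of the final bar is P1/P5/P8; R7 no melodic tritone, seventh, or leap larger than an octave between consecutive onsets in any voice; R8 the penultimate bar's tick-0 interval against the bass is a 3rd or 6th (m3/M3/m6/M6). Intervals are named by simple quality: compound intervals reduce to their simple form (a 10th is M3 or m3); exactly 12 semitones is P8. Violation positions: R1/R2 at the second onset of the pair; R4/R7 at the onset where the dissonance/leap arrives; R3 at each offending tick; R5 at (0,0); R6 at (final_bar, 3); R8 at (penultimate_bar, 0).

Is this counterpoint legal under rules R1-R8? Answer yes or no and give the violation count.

No (3 violations)

bar 0: v0=F3 v1=F4 (P8)
bar 1: v0=E3 v1=F4 (m2)
bar 2: v0=D3 v1=C4 (m7)
bar 3: v0=E3 v1=B3 (P5)
bar 4: v0=D3 v1=C4 (m7)
bar 5: v0=F3 v1=F3 (P1)
bar 6: v0=E3 v1=C4 (m6)
bar 7: v0=F3 v1=F4 (P8)
  R4 @ bar1.0: E3/F4 m2 untreated
  R4 @ bar4.0: D3/C4 m7 untreated
  R2 @ bar7.0: E3/C4 m6 -> F3/F4 P8 similar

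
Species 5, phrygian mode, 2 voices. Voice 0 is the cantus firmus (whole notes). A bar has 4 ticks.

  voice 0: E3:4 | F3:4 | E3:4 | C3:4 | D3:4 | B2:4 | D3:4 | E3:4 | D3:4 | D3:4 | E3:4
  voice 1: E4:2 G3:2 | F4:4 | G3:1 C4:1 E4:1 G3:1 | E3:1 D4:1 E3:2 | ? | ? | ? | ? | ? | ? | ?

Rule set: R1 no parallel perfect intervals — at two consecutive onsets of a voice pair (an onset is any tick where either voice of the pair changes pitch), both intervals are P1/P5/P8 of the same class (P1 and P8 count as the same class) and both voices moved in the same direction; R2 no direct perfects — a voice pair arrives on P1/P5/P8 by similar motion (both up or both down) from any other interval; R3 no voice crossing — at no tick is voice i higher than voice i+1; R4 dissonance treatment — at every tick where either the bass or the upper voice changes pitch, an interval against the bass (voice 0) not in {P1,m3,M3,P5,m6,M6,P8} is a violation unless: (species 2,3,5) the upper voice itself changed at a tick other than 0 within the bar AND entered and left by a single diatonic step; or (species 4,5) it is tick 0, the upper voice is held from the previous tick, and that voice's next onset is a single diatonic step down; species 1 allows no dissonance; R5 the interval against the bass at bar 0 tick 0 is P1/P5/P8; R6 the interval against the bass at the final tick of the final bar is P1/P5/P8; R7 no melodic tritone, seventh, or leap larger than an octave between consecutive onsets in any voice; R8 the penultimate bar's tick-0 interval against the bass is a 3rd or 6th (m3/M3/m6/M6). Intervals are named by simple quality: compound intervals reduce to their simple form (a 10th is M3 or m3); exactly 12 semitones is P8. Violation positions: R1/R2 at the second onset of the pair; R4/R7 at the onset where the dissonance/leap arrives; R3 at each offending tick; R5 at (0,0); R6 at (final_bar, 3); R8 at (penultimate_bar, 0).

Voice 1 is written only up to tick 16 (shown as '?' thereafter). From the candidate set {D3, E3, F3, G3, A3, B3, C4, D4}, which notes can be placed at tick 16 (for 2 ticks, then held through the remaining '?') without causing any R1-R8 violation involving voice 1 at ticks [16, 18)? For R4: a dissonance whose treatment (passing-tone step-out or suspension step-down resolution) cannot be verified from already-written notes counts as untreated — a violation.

D3: legal
E3: violates R4
F3: legal
G3: violates R4
A3: violates R2
B3: legal
C4: violates R4
D4: violates R2,R7

{B3, D3, F3}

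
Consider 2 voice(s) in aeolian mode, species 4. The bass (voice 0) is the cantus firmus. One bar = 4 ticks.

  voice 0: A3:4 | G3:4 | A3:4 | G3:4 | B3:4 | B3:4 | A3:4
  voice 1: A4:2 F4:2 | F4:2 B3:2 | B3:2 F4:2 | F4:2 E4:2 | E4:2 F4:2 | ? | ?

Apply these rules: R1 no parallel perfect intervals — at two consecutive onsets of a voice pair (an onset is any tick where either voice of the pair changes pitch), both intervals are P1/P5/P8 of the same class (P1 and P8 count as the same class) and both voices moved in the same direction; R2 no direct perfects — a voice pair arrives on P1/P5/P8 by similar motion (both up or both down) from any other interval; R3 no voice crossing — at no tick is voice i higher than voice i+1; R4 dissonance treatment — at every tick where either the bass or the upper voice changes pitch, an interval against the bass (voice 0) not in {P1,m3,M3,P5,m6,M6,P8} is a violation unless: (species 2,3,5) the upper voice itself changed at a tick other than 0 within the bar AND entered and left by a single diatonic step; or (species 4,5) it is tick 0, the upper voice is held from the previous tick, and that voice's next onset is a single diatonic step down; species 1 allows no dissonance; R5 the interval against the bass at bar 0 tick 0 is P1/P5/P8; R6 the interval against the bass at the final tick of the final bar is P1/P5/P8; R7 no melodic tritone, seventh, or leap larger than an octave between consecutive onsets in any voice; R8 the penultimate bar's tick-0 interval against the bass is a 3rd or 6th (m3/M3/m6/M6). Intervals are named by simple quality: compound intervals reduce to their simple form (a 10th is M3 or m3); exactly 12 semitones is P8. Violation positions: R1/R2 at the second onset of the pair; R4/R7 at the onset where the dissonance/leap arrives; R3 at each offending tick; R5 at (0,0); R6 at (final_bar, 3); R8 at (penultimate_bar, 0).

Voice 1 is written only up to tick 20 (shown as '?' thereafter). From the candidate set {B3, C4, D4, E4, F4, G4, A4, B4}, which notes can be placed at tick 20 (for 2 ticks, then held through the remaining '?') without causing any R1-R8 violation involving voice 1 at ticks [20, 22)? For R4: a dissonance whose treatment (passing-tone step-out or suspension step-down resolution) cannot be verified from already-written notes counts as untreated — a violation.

B3: violates R7,R8
C4: violates R4,R8
D4: legal
E4: violates R4,R8
F4: violates R8
G4: legal
A4: violates R4,R8
B4: violates R7,R8

{D4, G4}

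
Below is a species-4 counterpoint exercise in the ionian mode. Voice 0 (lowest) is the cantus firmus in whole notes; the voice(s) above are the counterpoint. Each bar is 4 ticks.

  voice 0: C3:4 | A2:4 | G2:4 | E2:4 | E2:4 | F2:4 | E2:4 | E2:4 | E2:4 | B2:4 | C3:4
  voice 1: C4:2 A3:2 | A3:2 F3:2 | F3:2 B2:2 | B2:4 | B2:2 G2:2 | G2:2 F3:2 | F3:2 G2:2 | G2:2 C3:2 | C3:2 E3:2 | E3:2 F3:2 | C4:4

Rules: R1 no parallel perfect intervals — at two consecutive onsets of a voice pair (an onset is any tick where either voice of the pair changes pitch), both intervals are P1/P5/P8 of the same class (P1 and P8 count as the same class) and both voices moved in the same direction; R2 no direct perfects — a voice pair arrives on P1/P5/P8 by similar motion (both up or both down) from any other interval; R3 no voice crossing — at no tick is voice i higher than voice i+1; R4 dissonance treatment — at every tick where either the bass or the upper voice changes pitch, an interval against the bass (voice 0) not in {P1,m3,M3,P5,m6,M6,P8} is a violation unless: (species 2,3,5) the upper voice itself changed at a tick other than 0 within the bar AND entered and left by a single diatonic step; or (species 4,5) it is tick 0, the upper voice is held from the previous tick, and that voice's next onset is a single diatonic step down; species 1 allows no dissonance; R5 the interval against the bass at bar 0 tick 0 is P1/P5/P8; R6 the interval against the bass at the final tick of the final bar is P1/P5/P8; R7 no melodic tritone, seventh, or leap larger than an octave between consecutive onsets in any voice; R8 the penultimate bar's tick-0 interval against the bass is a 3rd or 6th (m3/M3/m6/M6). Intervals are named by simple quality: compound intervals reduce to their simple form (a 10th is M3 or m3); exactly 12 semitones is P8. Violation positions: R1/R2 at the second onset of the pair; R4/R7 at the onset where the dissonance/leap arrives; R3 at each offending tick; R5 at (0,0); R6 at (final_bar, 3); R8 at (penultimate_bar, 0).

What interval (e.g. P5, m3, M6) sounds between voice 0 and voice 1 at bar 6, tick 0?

m2

voice 0=E2 voice 1=F3 -> m2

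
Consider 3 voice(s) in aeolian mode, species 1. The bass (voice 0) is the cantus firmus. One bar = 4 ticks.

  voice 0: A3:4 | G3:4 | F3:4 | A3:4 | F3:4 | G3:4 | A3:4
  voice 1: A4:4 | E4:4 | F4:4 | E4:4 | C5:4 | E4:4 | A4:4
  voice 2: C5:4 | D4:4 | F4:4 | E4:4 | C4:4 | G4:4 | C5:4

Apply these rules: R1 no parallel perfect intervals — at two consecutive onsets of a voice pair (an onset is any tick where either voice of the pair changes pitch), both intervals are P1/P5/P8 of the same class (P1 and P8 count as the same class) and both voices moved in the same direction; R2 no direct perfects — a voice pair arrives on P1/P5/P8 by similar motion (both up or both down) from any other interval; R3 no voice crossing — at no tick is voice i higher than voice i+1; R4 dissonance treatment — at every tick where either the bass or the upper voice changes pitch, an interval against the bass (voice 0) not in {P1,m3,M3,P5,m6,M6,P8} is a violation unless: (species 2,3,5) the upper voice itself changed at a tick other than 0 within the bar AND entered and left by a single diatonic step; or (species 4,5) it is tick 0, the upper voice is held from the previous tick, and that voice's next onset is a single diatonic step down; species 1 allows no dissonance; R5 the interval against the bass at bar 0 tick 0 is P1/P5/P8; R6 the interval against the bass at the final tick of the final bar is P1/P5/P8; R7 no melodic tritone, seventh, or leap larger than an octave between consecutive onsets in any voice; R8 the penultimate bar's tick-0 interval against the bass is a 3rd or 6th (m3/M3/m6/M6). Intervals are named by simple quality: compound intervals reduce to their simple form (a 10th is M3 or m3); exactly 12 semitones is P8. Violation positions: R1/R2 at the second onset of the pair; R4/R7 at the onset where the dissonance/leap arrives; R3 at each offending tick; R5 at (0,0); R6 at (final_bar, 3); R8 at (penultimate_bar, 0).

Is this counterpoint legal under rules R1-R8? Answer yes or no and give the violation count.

No (18 violations)

bar 0: v0=A3 v1=A4 v2=C5 (m3)
bar 1: v0=G3 v1=E4 v2=D4 (P5)
bar 2: v0=F3 v1=F4 v2=F4 (P8)
bar 3: v0=A3 v1=E4 v2=E4 (P5)
bar 4: v0=F3 v1=C5 v2=C4 (P5)
bar 5: v0=G3 v1=E4 v2=G4 (P8)
bar 6: v0=A3 v1=A4 v2=C5 (m3)
  R5 @ bar0.0: opens on m3
  R2 @ bar1.0: A3/C5 m3 -> G3/D4 P5 similar
  R3 @ bar1.0: E4 above D4
  R7 @ bar1.0: C5->D4 leap 10st
  R3 @ bar1.1: E4 above D4
  R3 @ bar1.2: E4 above D4
  R3 @ bar1.3: E4 above D4
  R2 @ bar2.0: E4/D4 M2 -> F4/F4 P1 similar
  R1 @ bar3.0: F4/F4 P1 -> E4/E4 P1 similar
  R1 @ bar4.0: A3/E4 P5 -> F3/C4 P5 similar
  R3 @ bar4.0: C5 above C4
  R3 @ bar4.1: C5 above C4
  R3 @ bar4.2: C5 above C4
  R3 @ bar4.3: C5 above C4
  R2 @ bar5.0: F3/C4 P5 -> G3/G4 P8 similar
  R8 @ bar5.0: penult P8 not 3rd/6th
  R2 @ bar6.0: G3/E4 M6 -> A3/A4 P8 similar
  R6 @ bar6.3: closes on m3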